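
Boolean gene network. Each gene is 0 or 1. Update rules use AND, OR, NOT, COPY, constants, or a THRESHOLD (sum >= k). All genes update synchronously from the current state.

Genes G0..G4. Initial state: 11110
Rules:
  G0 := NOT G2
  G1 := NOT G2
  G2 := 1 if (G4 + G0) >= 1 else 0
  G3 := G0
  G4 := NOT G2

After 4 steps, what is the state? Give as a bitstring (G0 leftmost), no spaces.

Step 1: G0=NOT G2=NOT 1=0 G1=NOT G2=NOT 1=0 G2=(0+1>=1)=1 G3=G0=1 G4=NOT G2=NOT 1=0 -> 00110
Step 2: G0=NOT G2=NOT 1=0 G1=NOT G2=NOT 1=0 G2=(0+0>=1)=0 G3=G0=0 G4=NOT G2=NOT 1=0 -> 00000
Step 3: G0=NOT G2=NOT 0=1 G1=NOT G2=NOT 0=1 G2=(0+0>=1)=0 G3=G0=0 G4=NOT G2=NOT 0=1 -> 11001
Step 4: G0=NOT G2=NOT 0=1 G1=NOT G2=NOT 0=1 G2=(1+1>=1)=1 G3=G0=1 G4=NOT G2=NOT 0=1 -> 11111

11111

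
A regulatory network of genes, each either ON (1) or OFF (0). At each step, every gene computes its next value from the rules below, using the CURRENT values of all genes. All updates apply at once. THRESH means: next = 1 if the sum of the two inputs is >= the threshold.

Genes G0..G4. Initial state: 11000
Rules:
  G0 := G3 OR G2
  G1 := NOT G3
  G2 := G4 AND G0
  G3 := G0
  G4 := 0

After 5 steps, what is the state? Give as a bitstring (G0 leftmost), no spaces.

Step 1: G0=G3|G2=0|0=0 G1=NOT G3=NOT 0=1 G2=G4&G0=0&1=0 G3=G0=1 G4=0(const) -> 01010
Step 2: G0=G3|G2=1|0=1 G1=NOT G3=NOT 1=0 G2=G4&G0=0&0=0 G3=G0=0 G4=0(const) -> 10000
Step 3: G0=G3|G2=0|0=0 G1=NOT G3=NOT 0=1 G2=G4&G0=0&1=0 G3=G0=1 G4=0(const) -> 01010
Step 4: G0=G3|G2=1|0=1 G1=NOT G3=NOT 1=0 G2=G4&G0=0&0=0 G3=G0=0 G4=0(const) -> 10000
Step 5: G0=G3|G2=0|0=0 G1=NOT G3=NOT 0=1 G2=G4&G0=0&1=0 G3=G0=1 G4=0(const) -> 01010

01010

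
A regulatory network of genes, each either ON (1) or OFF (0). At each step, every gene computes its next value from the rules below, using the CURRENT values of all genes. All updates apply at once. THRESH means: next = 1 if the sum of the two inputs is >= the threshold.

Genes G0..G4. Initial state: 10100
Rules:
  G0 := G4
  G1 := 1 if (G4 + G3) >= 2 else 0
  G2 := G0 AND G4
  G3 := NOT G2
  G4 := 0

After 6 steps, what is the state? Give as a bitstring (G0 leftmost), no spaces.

Step 1: G0=G4=0 G1=(0+0>=2)=0 G2=G0&G4=1&0=0 G3=NOT G2=NOT 1=0 G4=0(const) -> 00000
Step 2: G0=G4=0 G1=(0+0>=2)=0 G2=G0&G4=0&0=0 G3=NOT G2=NOT 0=1 G4=0(const) -> 00010
Step 3: G0=G4=0 G1=(0+1>=2)=0 G2=G0&G4=0&0=0 G3=NOT G2=NOT 0=1 G4=0(const) -> 00010
Step 4: G0=G4=0 G1=(0+1>=2)=0 G2=G0&G4=0&0=0 G3=NOT G2=NOT 0=1 G4=0(const) -> 00010
Step 5: G0=G4=0 G1=(0+1>=2)=0 G2=G0&G4=0&0=0 G3=NOT G2=NOT 0=1 G4=0(const) -> 00010
Step 6: G0=G4=0 G1=(0+1>=2)=0 G2=G0&G4=0&0=0 G3=NOT G2=NOT 0=1 G4=0(const) -> 00010

00010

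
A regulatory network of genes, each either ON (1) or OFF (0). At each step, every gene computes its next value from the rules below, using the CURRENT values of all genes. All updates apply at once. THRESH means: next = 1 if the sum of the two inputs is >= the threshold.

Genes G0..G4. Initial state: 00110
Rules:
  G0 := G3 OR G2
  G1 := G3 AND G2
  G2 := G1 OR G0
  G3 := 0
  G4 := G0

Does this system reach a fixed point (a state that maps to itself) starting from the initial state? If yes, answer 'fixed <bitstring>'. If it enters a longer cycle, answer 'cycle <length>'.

Answer: cycle 2

Derivation:
Step 0: 00110
Step 1: G0=G3|G2=1|1=1 G1=G3&G2=1&1=1 G2=G1|G0=0|0=0 G3=0(const) G4=G0=0 -> 11000
Step 2: G0=G3|G2=0|0=0 G1=G3&G2=0&0=0 G2=G1|G0=1|1=1 G3=0(const) G4=G0=1 -> 00101
Step 3: G0=G3|G2=0|1=1 G1=G3&G2=0&1=0 G2=G1|G0=0|0=0 G3=0(const) G4=G0=0 -> 10000
Step 4: G0=G3|G2=0|0=0 G1=G3&G2=0&0=0 G2=G1|G0=0|1=1 G3=0(const) G4=G0=1 -> 00101
Cycle of length 2 starting at step 2 -> no fixed point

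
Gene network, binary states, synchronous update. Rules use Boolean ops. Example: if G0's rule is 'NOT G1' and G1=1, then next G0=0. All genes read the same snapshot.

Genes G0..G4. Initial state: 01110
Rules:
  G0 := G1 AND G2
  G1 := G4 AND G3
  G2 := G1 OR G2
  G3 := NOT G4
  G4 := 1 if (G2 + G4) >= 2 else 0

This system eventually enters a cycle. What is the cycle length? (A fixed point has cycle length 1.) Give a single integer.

Step 0: 01110
Step 1: G0=G1&G2=1&1=1 G1=G4&G3=0&1=0 G2=G1|G2=1|1=1 G3=NOT G4=NOT 0=1 G4=(1+0>=2)=0 -> 10110
Step 2: G0=G1&G2=0&1=0 G1=G4&G3=0&1=0 G2=G1|G2=0|1=1 G3=NOT G4=NOT 0=1 G4=(1+0>=2)=0 -> 00110
Step 3: G0=G1&G2=0&1=0 G1=G4&G3=0&1=0 G2=G1|G2=0|1=1 G3=NOT G4=NOT 0=1 G4=(1+0>=2)=0 -> 00110
State from step 3 equals state from step 2 -> cycle length 1

Answer: 1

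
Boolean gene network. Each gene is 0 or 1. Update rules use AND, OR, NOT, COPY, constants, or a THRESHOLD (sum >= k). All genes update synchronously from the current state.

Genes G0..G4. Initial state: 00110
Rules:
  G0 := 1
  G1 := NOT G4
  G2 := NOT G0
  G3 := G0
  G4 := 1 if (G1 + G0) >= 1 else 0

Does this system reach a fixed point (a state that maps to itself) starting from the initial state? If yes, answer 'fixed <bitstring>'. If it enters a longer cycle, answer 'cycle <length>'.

Step 0: 00110
Step 1: G0=1(const) G1=NOT G4=NOT 0=1 G2=NOT G0=NOT 0=1 G3=G0=0 G4=(0+0>=1)=0 -> 11100
Step 2: G0=1(const) G1=NOT G4=NOT 0=1 G2=NOT G0=NOT 1=0 G3=G0=1 G4=(1+1>=1)=1 -> 11011
Step 3: G0=1(const) G1=NOT G4=NOT 1=0 G2=NOT G0=NOT 1=0 G3=G0=1 G4=(1+1>=1)=1 -> 10011
Step 4: G0=1(const) G1=NOT G4=NOT 1=0 G2=NOT G0=NOT 1=0 G3=G0=1 G4=(0+1>=1)=1 -> 10011
Fixed point reached at step 3: 10011

Answer: fixed 10011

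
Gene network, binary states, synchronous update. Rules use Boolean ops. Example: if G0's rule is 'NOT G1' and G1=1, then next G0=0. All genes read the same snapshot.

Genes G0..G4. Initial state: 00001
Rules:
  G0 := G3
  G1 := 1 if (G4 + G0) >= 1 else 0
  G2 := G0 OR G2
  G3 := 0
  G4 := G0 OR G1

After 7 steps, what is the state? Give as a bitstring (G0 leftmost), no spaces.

Step 1: G0=G3=0 G1=(1+0>=1)=1 G2=G0|G2=0|0=0 G3=0(const) G4=G0|G1=0|0=0 -> 01000
Step 2: G0=G3=0 G1=(0+0>=1)=0 G2=G0|G2=0|0=0 G3=0(const) G4=G0|G1=0|1=1 -> 00001
Step 3: G0=G3=0 G1=(1+0>=1)=1 G2=G0|G2=0|0=0 G3=0(const) G4=G0|G1=0|0=0 -> 01000
Step 4: G0=G3=0 G1=(0+0>=1)=0 G2=G0|G2=0|0=0 G3=0(const) G4=G0|G1=0|1=1 -> 00001
Step 5: G0=G3=0 G1=(1+0>=1)=1 G2=G0|G2=0|0=0 G3=0(const) G4=G0|G1=0|0=0 -> 01000
Step 6: G0=G3=0 G1=(0+0>=1)=0 G2=G0|G2=0|0=0 G3=0(const) G4=G0|G1=0|1=1 -> 00001
Step 7: G0=G3=0 G1=(1+0>=1)=1 G2=G0|G2=0|0=0 G3=0(const) G4=G0|G1=0|0=0 -> 01000

01000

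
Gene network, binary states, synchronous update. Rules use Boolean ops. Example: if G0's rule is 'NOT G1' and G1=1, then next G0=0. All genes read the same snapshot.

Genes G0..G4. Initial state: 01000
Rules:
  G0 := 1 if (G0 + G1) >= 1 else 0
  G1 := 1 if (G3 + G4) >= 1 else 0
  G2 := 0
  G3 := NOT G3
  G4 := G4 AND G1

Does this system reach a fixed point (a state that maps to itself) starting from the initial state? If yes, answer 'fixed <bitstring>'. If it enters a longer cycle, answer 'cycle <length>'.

Step 0: 01000
Step 1: G0=(0+1>=1)=1 G1=(0+0>=1)=0 G2=0(const) G3=NOT G3=NOT 0=1 G4=G4&G1=0&1=0 -> 10010
Step 2: G0=(1+0>=1)=1 G1=(1+0>=1)=1 G2=0(const) G3=NOT G3=NOT 1=0 G4=G4&G1=0&0=0 -> 11000
Step 3: G0=(1+1>=1)=1 G1=(0+0>=1)=0 G2=0(const) G3=NOT G3=NOT 0=1 G4=G4&G1=0&1=0 -> 10010
Cycle of length 2 starting at step 1 -> no fixed point

Answer: cycle 2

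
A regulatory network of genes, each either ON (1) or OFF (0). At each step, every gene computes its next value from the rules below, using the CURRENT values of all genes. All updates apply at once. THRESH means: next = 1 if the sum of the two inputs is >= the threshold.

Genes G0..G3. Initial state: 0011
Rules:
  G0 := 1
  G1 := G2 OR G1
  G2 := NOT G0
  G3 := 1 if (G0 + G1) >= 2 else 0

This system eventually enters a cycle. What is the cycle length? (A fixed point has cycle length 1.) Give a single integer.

Step 0: 0011
Step 1: G0=1(const) G1=G2|G1=1|0=1 G2=NOT G0=NOT 0=1 G3=(0+0>=2)=0 -> 1110
Step 2: G0=1(const) G1=G2|G1=1|1=1 G2=NOT G0=NOT 1=0 G3=(1+1>=2)=1 -> 1101
Step 3: G0=1(const) G1=G2|G1=0|1=1 G2=NOT G0=NOT 1=0 G3=(1+1>=2)=1 -> 1101
State from step 3 equals state from step 2 -> cycle length 1

Answer: 1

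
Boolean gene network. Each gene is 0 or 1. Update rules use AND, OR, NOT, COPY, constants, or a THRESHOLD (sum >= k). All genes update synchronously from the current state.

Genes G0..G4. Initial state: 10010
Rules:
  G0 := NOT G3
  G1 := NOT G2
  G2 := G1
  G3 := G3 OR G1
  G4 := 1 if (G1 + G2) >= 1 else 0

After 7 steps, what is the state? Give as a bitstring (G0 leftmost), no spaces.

Step 1: G0=NOT G3=NOT 1=0 G1=NOT G2=NOT 0=1 G2=G1=0 G3=G3|G1=1|0=1 G4=(0+0>=1)=0 -> 01010
Step 2: G0=NOT G3=NOT 1=0 G1=NOT G2=NOT 0=1 G2=G1=1 G3=G3|G1=1|1=1 G4=(1+0>=1)=1 -> 01111
Step 3: G0=NOT G3=NOT 1=0 G1=NOT G2=NOT 1=0 G2=G1=1 G3=G3|G1=1|1=1 G4=(1+1>=1)=1 -> 00111
Step 4: G0=NOT G3=NOT 1=0 G1=NOT G2=NOT 1=0 G2=G1=0 G3=G3|G1=1|0=1 G4=(0+1>=1)=1 -> 00011
Step 5: G0=NOT G3=NOT 1=0 G1=NOT G2=NOT 0=1 G2=G1=0 G3=G3|G1=1|0=1 G4=(0+0>=1)=0 -> 01010
Step 6: G0=NOT G3=NOT 1=0 G1=NOT G2=NOT 0=1 G2=G1=1 G3=G3|G1=1|1=1 G4=(1+0>=1)=1 -> 01111
Step 7: G0=NOT G3=NOT 1=0 G1=NOT G2=NOT 1=0 G2=G1=1 G3=G3|G1=1|1=1 G4=(1+1>=1)=1 -> 00111

00111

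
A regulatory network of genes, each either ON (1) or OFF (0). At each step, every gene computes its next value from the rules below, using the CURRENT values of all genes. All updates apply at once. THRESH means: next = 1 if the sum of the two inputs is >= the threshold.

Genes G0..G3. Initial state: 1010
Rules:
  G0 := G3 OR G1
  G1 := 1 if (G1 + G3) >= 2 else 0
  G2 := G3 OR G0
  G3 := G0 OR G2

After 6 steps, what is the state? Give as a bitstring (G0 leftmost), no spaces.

Step 1: G0=G3|G1=0|0=0 G1=(0+0>=2)=0 G2=G3|G0=0|1=1 G3=G0|G2=1|1=1 -> 0011
Step 2: G0=G3|G1=1|0=1 G1=(0+1>=2)=0 G2=G3|G0=1|0=1 G3=G0|G2=0|1=1 -> 1011
Step 3: G0=G3|G1=1|0=1 G1=(0+1>=2)=0 G2=G3|G0=1|1=1 G3=G0|G2=1|1=1 -> 1011
Step 4: G0=G3|G1=1|0=1 G1=(0+1>=2)=0 G2=G3|G0=1|1=1 G3=G0|G2=1|1=1 -> 1011
Step 5: G0=G3|G1=1|0=1 G1=(0+1>=2)=0 G2=G3|G0=1|1=1 G3=G0|G2=1|1=1 -> 1011
Step 6: G0=G3|G1=1|0=1 G1=(0+1>=2)=0 G2=G3|G0=1|1=1 G3=G0|G2=1|1=1 -> 1011

1011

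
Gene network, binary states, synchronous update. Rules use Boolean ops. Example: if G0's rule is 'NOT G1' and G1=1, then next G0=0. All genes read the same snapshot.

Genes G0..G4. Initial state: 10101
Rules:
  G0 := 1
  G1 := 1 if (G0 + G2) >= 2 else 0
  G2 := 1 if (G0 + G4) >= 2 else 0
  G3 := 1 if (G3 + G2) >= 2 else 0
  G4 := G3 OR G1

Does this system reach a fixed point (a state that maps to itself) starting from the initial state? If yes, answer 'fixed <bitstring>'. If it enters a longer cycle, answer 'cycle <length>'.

Step 0: 10101
Step 1: G0=1(const) G1=(1+1>=2)=1 G2=(1+1>=2)=1 G3=(0+1>=2)=0 G4=G3|G1=0|0=0 -> 11100
Step 2: G0=1(const) G1=(1+1>=2)=1 G2=(1+0>=2)=0 G3=(0+1>=2)=0 G4=G3|G1=0|1=1 -> 11001
Step 3: G0=1(const) G1=(1+0>=2)=0 G2=(1+1>=2)=1 G3=(0+0>=2)=0 G4=G3|G1=0|1=1 -> 10101
Cycle of length 3 starting at step 0 -> no fixed point

Answer: cycle 3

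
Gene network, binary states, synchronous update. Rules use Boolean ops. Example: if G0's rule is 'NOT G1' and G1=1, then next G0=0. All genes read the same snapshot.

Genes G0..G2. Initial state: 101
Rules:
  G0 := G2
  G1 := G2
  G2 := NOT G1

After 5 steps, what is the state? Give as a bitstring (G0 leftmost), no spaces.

Step 1: G0=G2=1 G1=G2=1 G2=NOT G1=NOT 0=1 -> 111
Step 2: G0=G2=1 G1=G2=1 G2=NOT G1=NOT 1=0 -> 110
Step 3: G0=G2=0 G1=G2=0 G2=NOT G1=NOT 1=0 -> 000
Step 4: G0=G2=0 G1=G2=0 G2=NOT G1=NOT 0=1 -> 001
Step 5: G0=G2=1 G1=G2=1 G2=NOT G1=NOT 0=1 -> 111

111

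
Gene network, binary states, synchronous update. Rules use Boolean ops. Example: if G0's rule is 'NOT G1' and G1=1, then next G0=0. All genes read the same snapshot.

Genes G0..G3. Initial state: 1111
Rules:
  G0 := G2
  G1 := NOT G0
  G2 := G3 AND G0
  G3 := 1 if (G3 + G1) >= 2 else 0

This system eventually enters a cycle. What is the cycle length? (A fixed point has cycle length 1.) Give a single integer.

Answer: 1

Derivation:
Step 0: 1111
Step 1: G0=G2=1 G1=NOT G0=NOT 1=0 G2=G3&G0=1&1=1 G3=(1+1>=2)=1 -> 1011
Step 2: G0=G2=1 G1=NOT G0=NOT 1=0 G2=G3&G0=1&1=1 G3=(1+0>=2)=0 -> 1010
Step 3: G0=G2=1 G1=NOT G0=NOT 1=0 G2=G3&G0=0&1=0 G3=(0+0>=2)=0 -> 1000
Step 4: G0=G2=0 G1=NOT G0=NOT 1=0 G2=G3&G0=0&1=0 G3=(0+0>=2)=0 -> 0000
Step 5: G0=G2=0 G1=NOT G0=NOT 0=1 G2=G3&G0=0&0=0 G3=(0+0>=2)=0 -> 0100
Step 6: G0=G2=0 G1=NOT G0=NOT 0=1 G2=G3&G0=0&0=0 G3=(0+1>=2)=0 -> 0100
State from step 6 equals state from step 5 -> cycle length 1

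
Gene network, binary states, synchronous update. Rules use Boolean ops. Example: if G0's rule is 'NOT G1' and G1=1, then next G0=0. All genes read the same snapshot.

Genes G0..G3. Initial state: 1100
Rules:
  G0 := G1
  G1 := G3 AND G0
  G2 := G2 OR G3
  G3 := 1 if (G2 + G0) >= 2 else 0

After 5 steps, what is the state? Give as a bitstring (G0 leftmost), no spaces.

Step 1: G0=G1=1 G1=G3&G0=0&1=0 G2=G2|G3=0|0=0 G3=(0+1>=2)=0 -> 1000
Step 2: G0=G1=0 G1=G3&G0=0&1=0 G2=G2|G3=0|0=0 G3=(0+1>=2)=0 -> 0000
Step 3: G0=G1=0 G1=G3&G0=0&0=0 G2=G2|G3=0|0=0 G3=(0+0>=2)=0 -> 0000
Step 4: G0=G1=0 G1=G3&G0=0&0=0 G2=G2|G3=0|0=0 G3=(0+0>=2)=0 -> 0000
Step 5: G0=G1=0 G1=G3&G0=0&0=0 G2=G2|G3=0|0=0 G3=(0+0>=2)=0 -> 0000

0000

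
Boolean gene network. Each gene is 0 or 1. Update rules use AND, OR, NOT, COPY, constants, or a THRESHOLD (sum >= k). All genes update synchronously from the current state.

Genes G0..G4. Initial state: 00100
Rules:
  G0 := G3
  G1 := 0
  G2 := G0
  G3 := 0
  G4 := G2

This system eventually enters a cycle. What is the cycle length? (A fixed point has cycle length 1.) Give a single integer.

Answer: 1

Derivation:
Step 0: 00100
Step 1: G0=G3=0 G1=0(const) G2=G0=0 G3=0(const) G4=G2=1 -> 00001
Step 2: G0=G3=0 G1=0(const) G2=G0=0 G3=0(const) G4=G2=0 -> 00000
Step 3: G0=G3=0 G1=0(const) G2=G0=0 G3=0(const) G4=G2=0 -> 00000
State from step 3 equals state from step 2 -> cycle length 1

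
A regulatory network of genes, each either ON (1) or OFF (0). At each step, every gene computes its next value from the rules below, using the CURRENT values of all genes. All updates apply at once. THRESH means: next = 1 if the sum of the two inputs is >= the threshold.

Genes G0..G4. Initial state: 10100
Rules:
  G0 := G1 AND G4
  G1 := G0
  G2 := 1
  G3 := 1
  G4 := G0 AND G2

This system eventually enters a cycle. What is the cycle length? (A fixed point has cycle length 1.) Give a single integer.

Answer: 2

Derivation:
Step 0: 10100
Step 1: G0=G1&G4=0&0=0 G1=G0=1 G2=1(const) G3=1(const) G4=G0&G2=1&1=1 -> 01111
Step 2: G0=G1&G4=1&1=1 G1=G0=0 G2=1(const) G3=1(const) G4=G0&G2=0&1=0 -> 10110
Step 3: G0=G1&G4=0&0=0 G1=G0=1 G2=1(const) G3=1(const) G4=G0&G2=1&1=1 -> 01111
State from step 3 equals state from step 1 -> cycle length 2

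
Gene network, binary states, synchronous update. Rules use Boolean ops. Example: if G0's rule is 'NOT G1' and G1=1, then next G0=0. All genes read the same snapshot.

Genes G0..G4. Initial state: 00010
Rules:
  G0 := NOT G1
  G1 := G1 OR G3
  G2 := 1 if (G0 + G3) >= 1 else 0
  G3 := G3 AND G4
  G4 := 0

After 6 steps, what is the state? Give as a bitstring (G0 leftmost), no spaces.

Step 1: G0=NOT G1=NOT 0=1 G1=G1|G3=0|1=1 G2=(0+1>=1)=1 G3=G3&G4=1&0=0 G4=0(const) -> 11100
Step 2: G0=NOT G1=NOT 1=0 G1=G1|G3=1|0=1 G2=(1+0>=1)=1 G3=G3&G4=0&0=0 G4=0(const) -> 01100
Step 3: G0=NOT G1=NOT 1=0 G1=G1|G3=1|0=1 G2=(0+0>=1)=0 G3=G3&G4=0&0=0 G4=0(const) -> 01000
Step 4: G0=NOT G1=NOT 1=0 G1=G1|G3=1|0=1 G2=(0+0>=1)=0 G3=G3&G4=0&0=0 G4=0(const) -> 01000
Step 5: G0=NOT G1=NOT 1=0 G1=G1|G3=1|0=1 G2=(0+0>=1)=0 G3=G3&G4=0&0=0 G4=0(const) -> 01000
Step 6: G0=NOT G1=NOT 1=0 G1=G1|G3=1|0=1 G2=(0+0>=1)=0 G3=G3&G4=0&0=0 G4=0(const) -> 01000

01000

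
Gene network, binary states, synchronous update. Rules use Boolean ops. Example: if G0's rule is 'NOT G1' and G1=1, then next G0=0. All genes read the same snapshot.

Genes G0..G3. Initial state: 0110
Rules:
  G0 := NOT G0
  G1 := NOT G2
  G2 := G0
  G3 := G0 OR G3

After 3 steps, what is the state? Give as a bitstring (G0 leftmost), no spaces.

Step 1: G0=NOT G0=NOT 0=1 G1=NOT G2=NOT 1=0 G2=G0=0 G3=G0|G3=0|0=0 -> 1000
Step 2: G0=NOT G0=NOT 1=0 G1=NOT G2=NOT 0=1 G2=G0=1 G3=G0|G3=1|0=1 -> 0111
Step 3: G0=NOT G0=NOT 0=1 G1=NOT G2=NOT 1=0 G2=G0=0 G3=G0|G3=0|1=1 -> 1001

1001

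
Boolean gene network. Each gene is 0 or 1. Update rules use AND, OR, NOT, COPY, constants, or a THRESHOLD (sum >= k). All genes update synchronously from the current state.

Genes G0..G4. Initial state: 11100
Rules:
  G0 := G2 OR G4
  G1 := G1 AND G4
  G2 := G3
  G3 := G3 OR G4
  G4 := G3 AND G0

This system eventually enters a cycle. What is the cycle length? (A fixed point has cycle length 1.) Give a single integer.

Answer: 1

Derivation:
Step 0: 11100
Step 1: G0=G2|G4=1|0=1 G1=G1&G4=1&0=0 G2=G3=0 G3=G3|G4=0|0=0 G4=G3&G0=0&1=0 -> 10000
Step 2: G0=G2|G4=0|0=0 G1=G1&G4=0&0=0 G2=G3=0 G3=G3|G4=0|0=0 G4=G3&G0=0&1=0 -> 00000
Step 3: G0=G2|G4=0|0=0 G1=G1&G4=0&0=0 G2=G3=0 G3=G3|G4=0|0=0 G4=G3&G0=0&0=0 -> 00000
State from step 3 equals state from step 2 -> cycle length 1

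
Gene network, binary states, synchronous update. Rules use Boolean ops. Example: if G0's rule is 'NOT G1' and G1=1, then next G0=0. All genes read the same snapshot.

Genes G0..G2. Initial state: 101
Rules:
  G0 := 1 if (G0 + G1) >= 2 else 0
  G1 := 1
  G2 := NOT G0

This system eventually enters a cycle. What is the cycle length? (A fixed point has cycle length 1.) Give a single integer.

Answer: 1

Derivation:
Step 0: 101
Step 1: G0=(1+0>=2)=0 G1=1(const) G2=NOT G0=NOT 1=0 -> 010
Step 2: G0=(0+1>=2)=0 G1=1(const) G2=NOT G0=NOT 0=1 -> 011
Step 3: G0=(0+1>=2)=0 G1=1(const) G2=NOT G0=NOT 0=1 -> 011
State from step 3 equals state from step 2 -> cycle length 1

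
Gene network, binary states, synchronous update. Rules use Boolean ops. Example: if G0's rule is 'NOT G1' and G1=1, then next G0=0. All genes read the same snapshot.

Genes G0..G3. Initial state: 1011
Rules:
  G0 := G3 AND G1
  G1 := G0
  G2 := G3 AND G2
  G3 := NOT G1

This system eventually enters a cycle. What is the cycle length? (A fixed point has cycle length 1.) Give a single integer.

Answer: 2

Derivation:
Step 0: 1011
Step 1: G0=G3&G1=1&0=0 G1=G0=1 G2=G3&G2=1&1=1 G3=NOT G1=NOT 0=1 -> 0111
Step 2: G0=G3&G1=1&1=1 G1=G0=0 G2=G3&G2=1&1=1 G3=NOT G1=NOT 1=0 -> 1010
Step 3: G0=G3&G1=0&0=0 G1=G0=1 G2=G3&G2=0&1=0 G3=NOT G1=NOT 0=1 -> 0101
Step 4: G0=G3&G1=1&1=1 G1=G0=0 G2=G3&G2=1&0=0 G3=NOT G1=NOT 1=0 -> 1000
Step 5: G0=G3&G1=0&0=0 G1=G0=1 G2=G3&G2=0&0=0 G3=NOT G1=NOT 0=1 -> 0101
State from step 5 equals state from step 3 -> cycle length 2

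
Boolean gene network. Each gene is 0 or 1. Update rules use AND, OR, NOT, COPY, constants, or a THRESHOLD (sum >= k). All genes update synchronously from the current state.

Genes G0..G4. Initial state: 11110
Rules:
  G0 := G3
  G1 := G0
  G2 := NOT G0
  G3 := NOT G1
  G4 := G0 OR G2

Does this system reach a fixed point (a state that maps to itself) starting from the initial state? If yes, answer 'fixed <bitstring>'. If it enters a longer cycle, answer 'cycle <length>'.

Answer: cycle 6

Derivation:
Step 0: 11110
Step 1: G0=G3=1 G1=G0=1 G2=NOT G0=NOT 1=0 G3=NOT G1=NOT 1=0 G4=G0|G2=1|1=1 -> 11001
Step 2: G0=G3=0 G1=G0=1 G2=NOT G0=NOT 1=0 G3=NOT G1=NOT 1=0 G4=G0|G2=1|0=1 -> 01001
Step 3: G0=G3=0 G1=G0=0 G2=NOT G0=NOT 0=1 G3=NOT G1=NOT 1=0 G4=G0|G2=0|0=0 -> 00100
Step 4: G0=G3=0 G1=G0=0 G2=NOT G0=NOT 0=1 G3=NOT G1=NOT 0=1 G4=G0|G2=0|1=1 -> 00111
Step 5: G0=G3=1 G1=G0=0 G2=NOT G0=NOT 0=1 G3=NOT G1=NOT 0=1 G4=G0|G2=0|1=1 -> 10111
Step 6: G0=G3=1 G1=G0=1 G2=NOT G0=NOT 1=0 G3=NOT G1=NOT 0=1 G4=G0|G2=1|1=1 -> 11011
Step 7: G0=G3=1 G1=G0=1 G2=NOT G0=NOT 1=0 G3=NOT G1=NOT 1=0 G4=G0|G2=1|0=1 -> 11001
Cycle of length 6 starting at step 1 -> no fixed point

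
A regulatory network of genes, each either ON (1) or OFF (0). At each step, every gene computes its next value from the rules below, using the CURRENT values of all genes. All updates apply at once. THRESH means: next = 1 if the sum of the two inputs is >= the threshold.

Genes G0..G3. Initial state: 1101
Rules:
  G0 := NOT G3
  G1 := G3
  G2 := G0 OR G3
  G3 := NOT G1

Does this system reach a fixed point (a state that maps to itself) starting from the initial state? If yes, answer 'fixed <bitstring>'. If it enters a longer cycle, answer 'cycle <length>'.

Answer: cycle 4

Derivation:
Step 0: 1101
Step 1: G0=NOT G3=NOT 1=0 G1=G3=1 G2=G0|G3=1|1=1 G3=NOT G1=NOT 1=0 -> 0110
Step 2: G0=NOT G3=NOT 0=1 G1=G3=0 G2=G0|G3=0|0=0 G3=NOT G1=NOT 1=0 -> 1000
Step 3: G0=NOT G3=NOT 0=1 G1=G3=0 G2=G0|G3=1|0=1 G3=NOT G1=NOT 0=1 -> 1011
Step 4: G0=NOT G3=NOT 1=0 G1=G3=1 G2=G0|G3=1|1=1 G3=NOT G1=NOT 0=1 -> 0111
Step 5: G0=NOT G3=NOT 1=0 G1=G3=1 G2=G0|G3=0|1=1 G3=NOT G1=NOT 1=0 -> 0110
Cycle of length 4 starting at step 1 -> no fixed point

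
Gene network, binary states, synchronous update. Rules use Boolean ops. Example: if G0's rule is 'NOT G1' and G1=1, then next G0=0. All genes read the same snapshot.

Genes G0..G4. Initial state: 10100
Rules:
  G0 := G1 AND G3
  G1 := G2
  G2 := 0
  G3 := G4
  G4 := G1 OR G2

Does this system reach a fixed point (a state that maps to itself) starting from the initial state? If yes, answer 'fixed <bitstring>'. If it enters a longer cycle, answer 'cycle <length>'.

Step 0: 10100
Step 1: G0=G1&G3=0&0=0 G1=G2=1 G2=0(const) G3=G4=0 G4=G1|G2=0|1=1 -> 01001
Step 2: G0=G1&G3=1&0=0 G1=G2=0 G2=0(const) G3=G4=1 G4=G1|G2=1|0=1 -> 00011
Step 3: G0=G1&G3=0&1=0 G1=G2=0 G2=0(const) G3=G4=1 G4=G1|G2=0|0=0 -> 00010
Step 4: G0=G1&G3=0&1=0 G1=G2=0 G2=0(const) G3=G4=0 G4=G1|G2=0|0=0 -> 00000
Step 5: G0=G1&G3=0&0=0 G1=G2=0 G2=0(const) G3=G4=0 G4=G1|G2=0|0=0 -> 00000
Fixed point reached at step 4: 00000

Answer: fixed 00000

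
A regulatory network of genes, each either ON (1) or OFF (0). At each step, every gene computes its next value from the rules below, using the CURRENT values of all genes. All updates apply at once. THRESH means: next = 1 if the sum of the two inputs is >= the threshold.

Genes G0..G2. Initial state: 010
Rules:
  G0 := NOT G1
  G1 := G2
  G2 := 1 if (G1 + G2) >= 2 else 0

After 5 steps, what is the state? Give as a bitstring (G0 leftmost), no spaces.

Step 1: G0=NOT G1=NOT 1=0 G1=G2=0 G2=(1+0>=2)=0 -> 000
Step 2: G0=NOT G1=NOT 0=1 G1=G2=0 G2=(0+0>=2)=0 -> 100
Step 3: G0=NOT G1=NOT 0=1 G1=G2=0 G2=(0+0>=2)=0 -> 100
Step 4: G0=NOT G1=NOT 0=1 G1=G2=0 G2=(0+0>=2)=0 -> 100
Step 5: G0=NOT G1=NOT 0=1 G1=G2=0 G2=(0+0>=2)=0 -> 100

100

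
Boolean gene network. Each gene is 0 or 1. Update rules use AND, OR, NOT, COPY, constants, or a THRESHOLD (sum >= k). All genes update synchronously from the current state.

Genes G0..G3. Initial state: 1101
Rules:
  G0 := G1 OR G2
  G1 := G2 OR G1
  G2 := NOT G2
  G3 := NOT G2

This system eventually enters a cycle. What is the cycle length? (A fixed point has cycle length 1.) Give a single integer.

Step 0: 1101
Step 1: G0=G1|G2=1|0=1 G1=G2|G1=0|1=1 G2=NOT G2=NOT 0=1 G3=NOT G2=NOT 0=1 -> 1111
Step 2: G0=G1|G2=1|1=1 G1=G2|G1=1|1=1 G2=NOT G2=NOT 1=0 G3=NOT G2=NOT 1=0 -> 1100
Step 3: G0=G1|G2=1|0=1 G1=G2|G1=0|1=1 G2=NOT G2=NOT 0=1 G3=NOT G2=NOT 0=1 -> 1111
State from step 3 equals state from step 1 -> cycle length 2

Answer: 2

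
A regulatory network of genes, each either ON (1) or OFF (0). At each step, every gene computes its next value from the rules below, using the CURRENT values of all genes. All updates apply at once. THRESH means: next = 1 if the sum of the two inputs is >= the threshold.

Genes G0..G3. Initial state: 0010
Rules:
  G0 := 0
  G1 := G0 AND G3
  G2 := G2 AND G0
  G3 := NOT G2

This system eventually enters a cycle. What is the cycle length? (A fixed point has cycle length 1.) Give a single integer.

Step 0: 0010
Step 1: G0=0(const) G1=G0&G3=0&0=0 G2=G2&G0=1&0=0 G3=NOT G2=NOT 1=0 -> 0000
Step 2: G0=0(const) G1=G0&G3=0&0=0 G2=G2&G0=0&0=0 G3=NOT G2=NOT 0=1 -> 0001
Step 3: G0=0(const) G1=G0&G3=0&1=0 G2=G2&G0=0&0=0 G3=NOT G2=NOT 0=1 -> 0001
State from step 3 equals state from step 2 -> cycle length 1

Answer: 1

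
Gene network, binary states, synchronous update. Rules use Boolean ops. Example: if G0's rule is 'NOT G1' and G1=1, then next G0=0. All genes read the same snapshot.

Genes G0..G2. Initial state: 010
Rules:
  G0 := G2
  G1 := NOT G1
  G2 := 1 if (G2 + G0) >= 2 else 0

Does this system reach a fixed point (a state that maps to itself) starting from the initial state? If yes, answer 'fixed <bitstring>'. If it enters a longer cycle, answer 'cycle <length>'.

Step 0: 010
Step 1: G0=G2=0 G1=NOT G1=NOT 1=0 G2=(0+0>=2)=0 -> 000
Step 2: G0=G2=0 G1=NOT G1=NOT 0=1 G2=(0+0>=2)=0 -> 010
Cycle of length 2 starting at step 0 -> no fixed point

Answer: cycle 2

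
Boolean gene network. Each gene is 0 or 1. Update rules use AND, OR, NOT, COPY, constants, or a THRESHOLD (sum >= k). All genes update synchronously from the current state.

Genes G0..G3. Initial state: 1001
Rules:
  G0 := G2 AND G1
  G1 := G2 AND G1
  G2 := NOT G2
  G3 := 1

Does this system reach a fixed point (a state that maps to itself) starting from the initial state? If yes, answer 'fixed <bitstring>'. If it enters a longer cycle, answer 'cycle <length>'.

Answer: cycle 2

Derivation:
Step 0: 1001
Step 1: G0=G2&G1=0&0=0 G1=G2&G1=0&0=0 G2=NOT G2=NOT 0=1 G3=1(const) -> 0011
Step 2: G0=G2&G1=1&0=0 G1=G2&G1=1&0=0 G2=NOT G2=NOT 1=0 G3=1(const) -> 0001
Step 3: G0=G2&G1=0&0=0 G1=G2&G1=0&0=0 G2=NOT G2=NOT 0=1 G3=1(const) -> 0011
Cycle of length 2 starting at step 1 -> no fixed point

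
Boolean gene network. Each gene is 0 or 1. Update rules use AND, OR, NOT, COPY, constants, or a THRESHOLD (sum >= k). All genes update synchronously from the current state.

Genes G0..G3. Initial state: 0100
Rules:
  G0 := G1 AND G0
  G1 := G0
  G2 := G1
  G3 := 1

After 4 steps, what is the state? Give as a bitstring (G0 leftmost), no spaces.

Step 1: G0=G1&G0=1&0=0 G1=G0=0 G2=G1=1 G3=1(const) -> 0011
Step 2: G0=G1&G0=0&0=0 G1=G0=0 G2=G1=0 G3=1(const) -> 0001
Step 3: G0=G1&G0=0&0=0 G1=G0=0 G2=G1=0 G3=1(const) -> 0001
Step 4: G0=G1&G0=0&0=0 G1=G0=0 G2=G1=0 G3=1(const) -> 0001

0001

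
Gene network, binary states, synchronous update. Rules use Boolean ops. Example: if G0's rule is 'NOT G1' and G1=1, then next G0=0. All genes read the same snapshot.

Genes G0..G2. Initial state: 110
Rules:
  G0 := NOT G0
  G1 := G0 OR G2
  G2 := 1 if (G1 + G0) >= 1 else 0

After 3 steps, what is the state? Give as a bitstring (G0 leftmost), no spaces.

Step 1: G0=NOT G0=NOT 1=0 G1=G0|G2=1|0=1 G2=(1+1>=1)=1 -> 011
Step 2: G0=NOT G0=NOT 0=1 G1=G0|G2=0|1=1 G2=(1+0>=1)=1 -> 111
Step 3: G0=NOT G0=NOT 1=0 G1=G0|G2=1|1=1 G2=(1+1>=1)=1 -> 011

011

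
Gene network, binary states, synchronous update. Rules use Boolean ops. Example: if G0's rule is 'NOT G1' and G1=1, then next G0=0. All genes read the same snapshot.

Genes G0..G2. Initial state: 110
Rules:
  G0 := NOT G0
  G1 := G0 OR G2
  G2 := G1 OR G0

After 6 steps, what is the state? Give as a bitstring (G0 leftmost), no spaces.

Step 1: G0=NOT G0=NOT 1=0 G1=G0|G2=1|0=1 G2=G1|G0=1|1=1 -> 011
Step 2: G0=NOT G0=NOT 0=1 G1=G0|G2=0|1=1 G2=G1|G0=1|0=1 -> 111
Step 3: G0=NOT G0=NOT 1=0 G1=G0|G2=1|1=1 G2=G1|G0=1|1=1 -> 011
Step 4: G0=NOT G0=NOT 0=1 G1=G0|G2=0|1=1 G2=G1|G0=1|0=1 -> 111
Step 5: G0=NOT G0=NOT 1=0 G1=G0|G2=1|1=1 G2=G1|G0=1|1=1 -> 011
Step 6: G0=NOT G0=NOT 0=1 G1=G0|G2=0|1=1 G2=G1|G0=1|0=1 -> 111

111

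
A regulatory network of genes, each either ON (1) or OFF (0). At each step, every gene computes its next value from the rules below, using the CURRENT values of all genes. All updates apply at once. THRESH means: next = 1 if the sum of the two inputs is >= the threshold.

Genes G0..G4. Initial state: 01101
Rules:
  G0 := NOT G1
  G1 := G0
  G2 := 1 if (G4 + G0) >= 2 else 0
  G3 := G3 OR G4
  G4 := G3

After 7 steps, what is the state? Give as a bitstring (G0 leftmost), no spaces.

Step 1: G0=NOT G1=NOT 1=0 G1=G0=0 G2=(1+0>=2)=0 G3=G3|G4=0|1=1 G4=G3=0 -> 00010
Step 2: G0=NOT G1=NOT 0=1 G1=G0=0 G2=(0+0>=2)=0 G3=G3|G4=1|0=1 G4=G3=1 -> 10011
Step 3: G0=NOT G1=NOT 0=1 G1=G0=1 G2=(1+1>=2)=1 G3=G3|G4=1|1=1 G4=G3=1 -> 11111
Step 4: G0=NOT G1=NOT 1=0 G1=G0=1 G2=(1+1>=2)=1 G3=G3|G4=1|1=1 G4=G3=1 -> 01111
Step 5: G0=NOT G1=NOT 1=0 G1=G0=0 G2=(1+0>=2)=0 G3=G3|G4=1|1=1 G4=G3=1 -> 00011
Step 6: G0=NOT G1=NOT 0=1 G1=G0=0 G2=(1+0>=2)=0 G3=G3|G4=1|1=1 G4=G3=1 -> 10011
Step 7: G0=NOT G1=NOT 0=1 G1=G0=1 G2=(1+1>=2)=1 G3=G3|G4=1|1=1 G4=G3=1 -> 11111

11111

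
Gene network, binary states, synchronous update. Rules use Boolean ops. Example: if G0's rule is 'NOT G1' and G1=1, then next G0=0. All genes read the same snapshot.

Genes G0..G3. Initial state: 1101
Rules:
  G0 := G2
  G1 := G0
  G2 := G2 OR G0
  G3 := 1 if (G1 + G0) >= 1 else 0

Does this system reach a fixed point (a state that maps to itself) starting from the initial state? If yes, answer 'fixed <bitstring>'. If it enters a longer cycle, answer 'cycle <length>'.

Step 0: 1101
Step 1: G0=G2=0 G1=G0=1 G2=G2|G0=0|1=1 G3=(1+1>=1)=1 -> 0111
Step 2: G0=G2=1 G1=G0=0 G2=G2|G0=1|0=1 G3=(1+0>=1)=1 -> 1011
Step 3: G0=G2=1 G1=G0=1 G2=G2|G0=1|1=1 G3=(0+1>=1)=1 -> 1111
Step 4: G0=G2=1 G1=G0=1 G2=G2|G0=1|1=1 G3=(1+1>=1)=1 -> 1111
Fixed point reached at step 3: 1111

Answer: fixed 1111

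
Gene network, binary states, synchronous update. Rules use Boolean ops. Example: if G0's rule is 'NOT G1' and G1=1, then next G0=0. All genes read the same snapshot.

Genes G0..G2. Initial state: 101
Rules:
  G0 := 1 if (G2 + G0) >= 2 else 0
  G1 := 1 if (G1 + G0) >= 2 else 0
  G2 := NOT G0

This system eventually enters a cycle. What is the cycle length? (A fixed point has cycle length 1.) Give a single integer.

Step 0: 101
Step 1: G0=(1+1>=2)=1 G1=(0+1>=2)=0 G2=NOT G0=NOT 1=0 -> 100
Step 2: G0=(0+1>=2)=0 G1=(0+1>=2)=0 G2=NOT G0=NOT 1=0 -> 000
Step 3: G0=(0+0>=2)=0 G1=(0+0>=2)=0 G2=NOT G0=NOT 0=1 -> 001
Step 4: G0=(1+0>=2)=0 G1=(0+0>=2)=0 G2=NOT G0=NOT 0=1 -> 001
State from step 4 equals state from step 3 -> cycle length 1

Answer: 1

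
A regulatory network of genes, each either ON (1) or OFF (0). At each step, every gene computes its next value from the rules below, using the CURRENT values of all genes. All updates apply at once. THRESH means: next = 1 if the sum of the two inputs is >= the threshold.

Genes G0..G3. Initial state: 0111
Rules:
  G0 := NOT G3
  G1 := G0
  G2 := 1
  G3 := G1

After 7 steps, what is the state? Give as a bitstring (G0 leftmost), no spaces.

Step 1: G0=NOT G3=NOT 1=0 G1=G0=0 G2=1(const) G3=G1=1 -> 0011
Step 2: G0=NOT G3=NOT 1=0 G1=G0=0 G2=1(const) G3=G1=0 -> 0010
Step 3: G0=NOT G3=NOT 0=1 G1=G0=0 G2=1(const) G3=G1=0 -> 1010
Step 4: G0=NOT G3=NOT 0=1 G1=G0=1 G2=1(const) G3=G1=0 -> 1110
Step 5: G0=NOT G3=NOT 0=1 G1=G0=1 G2=1(const) G3=G1=1 -> 1111
Step 6: G0=NOT G3=NOT 1=0 G1=G0=1 G2=1(const) G3=G1=1 -> 0111
Step 7: G0=NOT G3=NOT 1=0 G1=G0=0 G2=1(const) G3=G1=1 -> 0011

0011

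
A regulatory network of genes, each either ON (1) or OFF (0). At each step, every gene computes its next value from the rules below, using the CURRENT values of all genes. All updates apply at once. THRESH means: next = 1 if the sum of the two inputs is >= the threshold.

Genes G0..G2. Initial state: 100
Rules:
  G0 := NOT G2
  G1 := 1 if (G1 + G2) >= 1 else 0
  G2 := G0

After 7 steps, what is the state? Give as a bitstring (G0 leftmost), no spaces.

Step 1: G0=NOT G2=NOT 0=1 G1=(0+0>=1)=0 G2=G0=1 -> 101
Step 2: G0=NOT G2=NOT 1=0 G1=(0+1>=1)=1 G2=G0=1 -> 011
Step 3: G0=NOT G2=NOT 1=0 G1=(1+1>=1)=1 G2=G0=0 -> 010
Step 4: G0=NOT G2=NOT 0=1 G1=(1+0>=1)=1 G2=G0=0 -> 110
Step 5: G0=NOT G2=NOT 0=1 G1=(1+0>=1)=1 G2=G0=1 -> 111
Step 6: G0=NOT G2=NOT 1=0 G1=(1+1>=1)=1 G2=G0=1 -> 011
Step 7: G0=NOT G2=NOT 1=0 G1=(1+1>=1)=1 G2=G0=0 -> 010

010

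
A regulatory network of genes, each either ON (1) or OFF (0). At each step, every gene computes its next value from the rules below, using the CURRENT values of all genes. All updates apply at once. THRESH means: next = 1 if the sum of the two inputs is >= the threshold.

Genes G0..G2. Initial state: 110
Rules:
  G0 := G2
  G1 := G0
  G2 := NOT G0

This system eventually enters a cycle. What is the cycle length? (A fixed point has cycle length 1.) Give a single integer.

Step 0: 110
Step 1: G0=G2=0 G1=G0=1 G2=NOT G0=NOT 1=0 -> 010
Step 2: G0=G2=0 G1=G0=0 G2=NOT G0=NOT 0=1 -> 001
Step 3: G0=G2=1 G1=G0=0 G2=NOT G0=NOT 0=1 -> 101
Step 4: G0=G2=1 G1=G0=1 G2=NOT G0=NOT 1=0 -> 110
State from step 4 equals state from step 0 -> cycle length 4

Answer: 4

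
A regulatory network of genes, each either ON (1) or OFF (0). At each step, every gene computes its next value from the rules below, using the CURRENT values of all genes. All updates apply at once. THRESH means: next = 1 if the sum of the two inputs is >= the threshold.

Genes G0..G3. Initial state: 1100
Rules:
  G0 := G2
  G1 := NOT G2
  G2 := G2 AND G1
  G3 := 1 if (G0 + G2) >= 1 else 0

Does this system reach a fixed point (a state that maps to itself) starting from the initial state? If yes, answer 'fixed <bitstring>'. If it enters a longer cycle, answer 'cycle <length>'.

Answer: fixed 0100

Derivation:
Step 0: 1100
Step 1: G0=G2=0 G1=NOT G2=NOT 0=1 G2=G2&G1=0&1=0 G3=(1+0>=1)=1 -> 0101
Step 2: G0=G2=0 G1=NOT G2=NOT 0=1 G2=G2&G1=0&1=0 G3=(0+0>=1)=0 -> 0100
Step 3: G0=G2=0 G1=NOT G2=NOT 0=1 G2=G2&G1=0&1=0 G3=(0+0>=1)=0 -> 0100
Fixed point reached at step 2: 0100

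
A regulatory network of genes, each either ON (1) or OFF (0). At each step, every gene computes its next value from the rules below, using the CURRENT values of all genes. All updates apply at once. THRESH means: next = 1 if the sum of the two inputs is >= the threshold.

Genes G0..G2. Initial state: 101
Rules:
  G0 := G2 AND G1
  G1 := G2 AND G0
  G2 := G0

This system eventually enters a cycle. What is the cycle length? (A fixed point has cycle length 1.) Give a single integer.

Answer: 1

Derivation:
Step 0: 101
Step 1: G0=G2&G1=1&0=0 G1=G2&G0=1&1=1 G2=G0=1 -> 011
Step 2: G0=G2&G1=1&1=1 G1=G2&G0=1&0=0 G2=G0=0 -> 100
Step 3: G0=G2&G1=0&0=0 G1=G2&G0=0&1=0 G2=G0=1 -> 001
Step 4: G0=G2&G1=1&0=0 G1=G2&G0=1&0=0 G2=G0=0 -> 000
Step 5: G0=G2&G1=0&0=0 G1=G2&G0=0&0=0 G2=G0=0 -> 000
State from step 5 equals state from step 4 -> cycle length 1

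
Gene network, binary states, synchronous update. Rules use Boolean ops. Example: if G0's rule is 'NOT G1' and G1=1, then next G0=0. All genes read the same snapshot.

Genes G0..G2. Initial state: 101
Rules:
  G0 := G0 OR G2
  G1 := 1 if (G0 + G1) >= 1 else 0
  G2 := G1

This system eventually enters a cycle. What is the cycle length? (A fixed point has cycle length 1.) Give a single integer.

Step 0: 101
Step 1: G0=G0|G2=1|1=1 G1=(1+0>=1)=1 G2=G1=0 -> 110
Step 2: G0=G0|G2=1|0=1 G1=(1+1>=1)=1 G2=G1=1 -> 111
Step 3: G0=G0|G2=1|1=1 G1=(1+1>=1)=1 G2=G1=1 -> 111
State from step 3 equals state from step 2 -> cycle length 1

Answer: 1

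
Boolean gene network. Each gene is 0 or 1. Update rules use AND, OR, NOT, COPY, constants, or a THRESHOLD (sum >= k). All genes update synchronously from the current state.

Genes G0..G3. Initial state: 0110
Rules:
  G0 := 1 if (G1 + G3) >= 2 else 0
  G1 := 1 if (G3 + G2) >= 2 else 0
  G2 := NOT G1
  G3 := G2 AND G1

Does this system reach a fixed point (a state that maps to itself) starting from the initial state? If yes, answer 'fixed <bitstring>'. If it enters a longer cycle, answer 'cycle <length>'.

Answer: fixed 0010

Derivation:
Step 0: 0110
Step 1: G0=(1+0>=2)=0 G1=(0+1>=2)=0 G2=NOT G1=NOT 1=0 G3=G2&G1=1&1=1 -> 0001
Step 2: G0=(0+1>=2)=0 G1=(1+0>=2)=0 G2=NOT G1=NOT 0=1 G3=G2&G1=0&0=0 -> 0010
Step 3: G0=(0+0>=2)=0 G1=(0+1>=2)=0 G2=NOT G1=NOT 0=1 G3=G2&G1=1&0=0 -> 0010
Fixed point reached at step 2: 0010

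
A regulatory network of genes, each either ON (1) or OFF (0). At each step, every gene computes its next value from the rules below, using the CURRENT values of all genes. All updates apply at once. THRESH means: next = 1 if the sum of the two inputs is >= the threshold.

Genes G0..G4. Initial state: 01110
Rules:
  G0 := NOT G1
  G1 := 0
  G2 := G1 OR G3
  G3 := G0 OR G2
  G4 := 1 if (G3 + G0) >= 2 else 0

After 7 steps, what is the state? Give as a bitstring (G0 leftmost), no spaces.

Step 1: G0=NOT G1=NOT 1=0 G1=0(const) G2=G1|G3=1|1=1 G3=G0|G2=0|1=1 G4=(1+0>=2)=0 -> 00110
Step 2: G0=NOT G1=NOT 0=1 G1=0(const) G2=G1|G3=0|1=1 G3=G0|G2=0|1=1 G4=(1+0>=2)=0 -> 10110
Step 3: G0=NOT G1=NOT 0=1 G1=0(const) G2=G1|G3=0|1=1 G3=G0|G2=1|1=1 G4=(1+1>=2)=1 -> 10111
Step 4: G0=NOT G1=NOT 0=1 G1=0(const) G2=G1|G3=0|1=1 G3=G0|G2=1|1=1 G4=(1+1>=2)=1 -> 10111
Step 5: G0=NOT G1=NOT 0=1 G1=0(const) G2=G1|G3=0|1=1 G3=G0|G2=1|1=1 G4=(1+1>=2)=1 -> 10111
Step 6: G0=NOT G1=NOT 0=1 G1=0(const) G2=G1|G3=0|1=1 G3=G0|G2=1|1=1 G4=(1+1>=2)=1 -> 10111
Step 7: G0=NOT G1=NOT 0=1 G1=0(const) G2=G1|G3=0|1=1 G3=G0|G2=1|1=1 G4=(1+1>=2)=1 -> 10111

10111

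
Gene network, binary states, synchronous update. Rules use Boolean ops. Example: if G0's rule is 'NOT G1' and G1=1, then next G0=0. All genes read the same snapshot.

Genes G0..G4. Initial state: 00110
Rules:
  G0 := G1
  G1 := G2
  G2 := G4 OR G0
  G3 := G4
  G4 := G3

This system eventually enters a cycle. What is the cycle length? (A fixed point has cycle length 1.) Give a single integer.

Step 0: 00110
Step 1: G0=G1=0 G1=G2=1 G2=G4|G0=0|0=0 G3=G4=0 G4=G3=1 -> 01001
Step 2: G0=G1=1 G1=G2=0 G2=G4|G0=1|0=1 G3=G4=1 G4=G3=0 -> 10110
Step 3: G0=G1=0 G1=G2=1 G2=G4|G0=0|1=1 G3=G4=0 G4=G3=1 -> 01101
Step 4: G0=G1=1 G1=G2=1 G2=G4|G0=1|0=1 G3=G4=1 G4=G3=0 -> 11110
Step 5: G0=G1=1 G1=G2=1 G2=G4|G0=0|1=1 G3=G4=0 G4=G3=1 -> 11101
Step 6: G0=G1=1 G1=G2=1 G2=G4|G0=1|1=1 G3=G4=1 G4=G3=0 -> 11110
State from step 6 equals state from step 4 -> cycle length 2

Answer: 2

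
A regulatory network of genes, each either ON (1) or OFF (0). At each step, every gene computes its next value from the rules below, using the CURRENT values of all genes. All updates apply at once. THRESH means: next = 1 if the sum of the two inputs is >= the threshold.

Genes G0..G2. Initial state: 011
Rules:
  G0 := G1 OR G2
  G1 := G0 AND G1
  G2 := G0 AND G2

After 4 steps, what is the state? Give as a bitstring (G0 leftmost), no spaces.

Step 1: G0=G1|G2=1|1=1 G1=G0&G1=0&1=0 G2=G0&G2=0&1=0 -> 100
Step 2: G0=G1|G2=0|0=0 G1=G0&G1=1&0=0 G2=G0&G2=1&0=0 -> 000
Step 3: G0=G1|G2=0|0=0 G1=G0&G1=0&0=0 G2=G0&G2=0&0=0 -> 000
Step 4: G0=G1|G2=0|0=0 G1=G0&G1=0&0=0 G2=G0&G2=0&0=0 -> 000

000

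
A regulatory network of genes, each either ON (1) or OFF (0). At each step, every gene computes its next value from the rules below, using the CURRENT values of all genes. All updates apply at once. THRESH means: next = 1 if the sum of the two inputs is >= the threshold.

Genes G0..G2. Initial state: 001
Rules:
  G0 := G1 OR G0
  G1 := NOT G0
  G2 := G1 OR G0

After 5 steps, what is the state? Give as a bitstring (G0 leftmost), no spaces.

Step 1: G0=G1|G0=0|0=0 G1=NOT G0=NOT 0=1 G2=G1|G0=0|0=0 -> 010
Step 2: G0=G1|G0=1|0=1 G1=NOT G0=NOT 0=1 G2=G1|G0=1|0=1 -> 111
Step 3: G0=G1|G0=1|1=1 G1=NOT G0=NOT 1=0 G2=G1|G0=1|1=1 -> 101
Step 4: G0=G1|G0=0|1=1 G1=NOT G0=NOT 1=0 G2=G1|G0=0|1=1 -> 101
Step 5: G0=G1|G0=0|1=1 G1=NOT G0=NOT 1=0 G2=G1|G0=0|1=1 -> 101

101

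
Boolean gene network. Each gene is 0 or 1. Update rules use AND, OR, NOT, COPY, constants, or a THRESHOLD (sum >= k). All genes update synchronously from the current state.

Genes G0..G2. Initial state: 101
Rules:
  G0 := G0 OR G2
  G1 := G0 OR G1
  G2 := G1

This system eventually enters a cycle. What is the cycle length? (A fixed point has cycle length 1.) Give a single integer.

Answer: 1

Derivation:
Step 0: 101
Step 1: G0=G0|G2=1|1=1 G1=G0|G1=1|0=1 G2=G1=0 -> 110
Step 2: G0=G0|G2=1|0=1 G1=G0|G1=1|1=1 G2=G1=1 -> 111
Step 3: G0=G0|G2=1|1=1 G1=G0|G1=1|1=1 G2=G1=1 -> 111
State from step 3 equals state from step 2 -> cycle length 1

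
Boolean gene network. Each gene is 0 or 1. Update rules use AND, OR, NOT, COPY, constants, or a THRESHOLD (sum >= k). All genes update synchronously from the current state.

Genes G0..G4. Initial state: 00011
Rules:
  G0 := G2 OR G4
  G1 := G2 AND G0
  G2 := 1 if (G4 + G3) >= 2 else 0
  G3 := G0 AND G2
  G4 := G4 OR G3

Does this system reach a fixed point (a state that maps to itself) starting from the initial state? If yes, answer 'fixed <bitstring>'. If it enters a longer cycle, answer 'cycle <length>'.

Answer: cycle 2

Derivation:
Step 0: 00011
Step 1: G0=G2|G4=0|1=1 G1=G2&G0=0&0=0 G2=(1+1>=2)=1 G3=G0&G2=0&0=0 G4=G4|G3=1|1=1 -> 10101
Step 2: G0=G2|G4=1|1=1 G1=G2&G0=1&1=1 G2=(1+0>=2)=0 G3=G0&G2=1&1=1 G4=G4|G3=1|0=1 -> 11011
Step 3: G0=G2|G4=0|1=1 G1=G2&G0=0&1=0 G2=(1+1>=2)=1 G3=G0&G2=1&0=0 G4=G4|G3=1|1=1 -> 10101
Cycle of length 2 starting at step 1 -> no fixed point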